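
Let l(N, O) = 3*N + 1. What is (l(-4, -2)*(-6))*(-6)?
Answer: -396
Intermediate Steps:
l(N, O) = 1 + 3*N
(l(-4, -2)*(-6))*(-6) = ((1 + 3*(-4))*(-6))*(-6) = ((1 - 12)*(-6))*(-6) = -11*(-6)*(-6) = 66*(-6) = -396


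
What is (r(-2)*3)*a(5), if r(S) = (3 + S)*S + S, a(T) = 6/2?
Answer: -36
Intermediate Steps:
a(T) = 3 (a(T) = 6*(½) = 3)
r(S) = S + S*(3 + S) (r(S) = S*(3 + S) + S = S + S*(3 + S))
(r(-2)*3)*a(5) = (-2*(4 - 2)*3)*3 = (-2*2*3)*3 = -4*3*3 = -12*3 = -36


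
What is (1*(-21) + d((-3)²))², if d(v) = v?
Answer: 144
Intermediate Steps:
(1*(-21) + d((-3)²))² = (1*(-21) + (-3)²)² = (-21 + 9)² = (-12)² = 144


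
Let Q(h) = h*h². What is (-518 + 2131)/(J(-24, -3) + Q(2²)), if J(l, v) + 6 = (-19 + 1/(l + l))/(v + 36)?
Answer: 232272/8269 ≈ 28.089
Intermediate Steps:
J(l, v) = -6 + (-19 + 1/(2*l))/(36 + v) (J(l, v) = -6 + (-19 + 1/(l + l))/(v + 36) = -6 + (-19 + 1/(2*l))/(36 + v))
Q(h) = h³
(-518 + 2131)/(J(-24, -3) + Q(2²)) = (-518 + 2131)/((½)*(1 - 470*(-24) - 12*(-24)*(-3))/(-24*(36 - 3)) + (2²)³) = 1613/((½)*(-1/24)*(1 + 11280 - 864)/33 + 4³) = 1613/((½)*(-1/24)*(1/33)*10417 + 64) = 1613/(-947/144 + 64) = 1613/(8269/144) = 1613*(144/8269) = 232272/8269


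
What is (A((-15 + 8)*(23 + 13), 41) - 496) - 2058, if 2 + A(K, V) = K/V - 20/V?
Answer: -105068/41 ≈ -2562.6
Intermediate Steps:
A(K, V) = -2 - 20/V + K/V (A(K, V) = -2 + (K/V - 20/V) = -2 + (-20/V + K/V) = -2 - 20/V + K/V)
(A((-15 + 8)*(23 + 13), 41) - 496) - 2058 = ((-20 + (-15 + 8)*(23 + 13) - 2*41)/41 - 496) - 2058 = ((-20 - 7*36 - 82)/41 - 496) - 2058 = ((-20 - 252 - 82)/41 - 496) - 2058 = ((1/41)*(-354) - 496) - 2058 = (-354/41 - 496) - 2058 = -20690/41 - 2058 = -105068/41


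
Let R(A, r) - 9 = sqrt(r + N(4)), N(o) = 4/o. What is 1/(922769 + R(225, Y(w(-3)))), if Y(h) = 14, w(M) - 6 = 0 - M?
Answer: 922778/851519237269 - sqrt(15)/851519237269 ≈ 1.0837e-6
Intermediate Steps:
w(M) = 6 - M (w(M) = 6 + (0 - M) = 6 - M)
R(A, r) = 9 + sqrt(1 + r) (R(A, r) = 9 + sqrt(r + 4/4) = 9 + sqrt(r + 4*(1/4)) = 9 + sqrt(r + 1) = 9 + sqrt(1 + r))
1/(922769 + R(225, Y(w(-3)))) = 1/(922769 + (9 + sqrt(1 + 14))) = 1/(922769 + (9 + sqrt(15))) = 1/(922778 + sqrt(15))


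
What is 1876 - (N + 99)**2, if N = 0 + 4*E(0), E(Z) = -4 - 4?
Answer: -2613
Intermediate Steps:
E(Z) = -8
N = -32 (N = 0 + 4*(-8) = 0 - 32 = -32)
1876 - (N + 99)**2 = 1876 - (-32 + 99)**2 = 1876 - 1*67**2 = 1876 - 1*4489 = 1876 - 4489 = -2613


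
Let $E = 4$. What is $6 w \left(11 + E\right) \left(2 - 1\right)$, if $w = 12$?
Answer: $1080$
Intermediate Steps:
$6 w \left(11 + E\right) \left(2 - 1\right) = 6 \cdot 12 \left(11 + 4\right) \left(2 - 1\right) = 72 \cdot 15 \cdot 1 = 72 \cdot 15 = 1080$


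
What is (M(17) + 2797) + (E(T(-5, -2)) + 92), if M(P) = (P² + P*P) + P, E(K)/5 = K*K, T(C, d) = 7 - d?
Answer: 3889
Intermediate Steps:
E(K) = 5*K² (E(K) = 5*(K*K) = 5*K²)
M(P) = P + 2*P² (M(P) = (P² + P²) + P = 2*P² + P = P + 2*P²)
(M(17) + 2797) + (E(T(-5, -2)) + 92) = (17*(1 + 2*17) + 2797) + (5*(7 - 1*(-2))² + 92) = (17*(1 + 34) + 2797) + (5*(7 + 2)² + 92) = (17*35 + 2797) + (5*9² + 92) = (595 + 2797) + (5*81 + 92) = 3392 + (405 + 92) = 3392 + 497 = 3889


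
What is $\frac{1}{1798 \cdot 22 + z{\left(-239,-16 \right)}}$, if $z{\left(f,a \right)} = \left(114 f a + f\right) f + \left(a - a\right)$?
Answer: $- \frac{1}{104092027} \approx -9.6069 \cdot 10^{-9}$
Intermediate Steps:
$z{\left(f,a \right)} = f \left(f + 114 a f\right)$ ($z{\left(f,a \right)} = \left(114 a f + f\right) f + 0 = \left(f + 114 a f\right) f + 0 = f \left(f + 114 a f\right) + 0 = f \left(f + 114 a f\right)$)
$\frac{1}{1798 \cdot 22 + z{\left(-239,-16 \right)}} = \frac{1}{1798 \cdot 22 + \left(-239\right)^{2} \left(1 + 114 \left(-16\right)\right)} = \frac{1}{39556 + 57121 \left(1 - 1824\right)} = \frac{1}{39556 + 57121 \left(-1823\right)} = \frac{1}{39556 - 104131583} = \frac{1}{-104092027} = - \frac{1}{104092027}$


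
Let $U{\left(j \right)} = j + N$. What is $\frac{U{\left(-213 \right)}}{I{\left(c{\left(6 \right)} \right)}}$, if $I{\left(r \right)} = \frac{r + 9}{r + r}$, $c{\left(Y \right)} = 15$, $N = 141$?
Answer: $-90$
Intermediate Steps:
$I{\left(r \right)} = \frac{9 + r}{2 r}$
$U{\left(j \right)} = 141 + j$ ($U{\left(j \right)} = j + 141 = 141 + j$)
$\frac{U{\left(-213 \right)}}{I{\left(c{\left(6 \right)} \right)}} = \frac{141 - 213}{\frac{1}{2} \cdot \frac{1}{15} \left(9 + 15\right)} = - \frac{72}{\frac{1}{2} \cdot \frac{1}{15} \cdot 24} = - \frac{72}{\frac{4}{5}} = \left(-72\right) \frac{5}{4} = -90$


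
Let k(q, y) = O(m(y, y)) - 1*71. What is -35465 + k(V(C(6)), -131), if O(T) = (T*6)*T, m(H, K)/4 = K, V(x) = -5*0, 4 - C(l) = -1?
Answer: 1611920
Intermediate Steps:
C(l) = 5 (C(l) = 4 - 1*(-1) = 4 + 1 = 5)
V(x) = 0
m(H, K) = 4*K
O(T) = 6*T**2 (O(T) = (6*T)*T = 6*T**2)
k(q, y) = -71 + 96*y**2 (k(q, y) = 6*(4*y)**2 - 1*71 = 6*(16*y**2) - 71 = 96*y**2 - 71 = -71 + 96*y**2)
-35465 + k(V(C(6)), -131) = -35465 + (-71 + 96*(-131)**2) = -35465 + (-71 + 96*17161) = -35465 + (-71 + 1647456) = -35465 + 1647385 = 1611920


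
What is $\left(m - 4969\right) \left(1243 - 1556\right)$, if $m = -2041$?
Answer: $2194130$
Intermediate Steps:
$\left(m - 4969\right) \left(1243 - 1556\right) = \left(-2041 - 4969\right) \left(1243 - 1556\right) = \left(-7010\right) \left(-313\right) = 2194130$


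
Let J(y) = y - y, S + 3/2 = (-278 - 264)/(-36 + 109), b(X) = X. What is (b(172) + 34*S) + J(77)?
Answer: -9595/73 ≈ -131.44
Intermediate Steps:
S = -1303/146 (S = -3/2 + (-278 - 264)/(-36 + 109) = -3/2 - 542/73 = -1303/146 ≈ -8.9247)
J(y) = 0
(b(172) + 34*S) + J(77) = (172 + 34*(-1303/146)) + 0 = (172 - 22151/73) + 0 = -9595/73 + 0 = -9595/73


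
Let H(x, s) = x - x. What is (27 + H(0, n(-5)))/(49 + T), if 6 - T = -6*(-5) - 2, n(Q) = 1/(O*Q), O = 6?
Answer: 1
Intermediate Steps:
n(Q) = 1/(6*Q)
H(x, s) = 0
T = -22 (T = 6 - (-6*(-5) - 2) = 6 - (30 - 2) = 6 - 1*28 = 6 - 28 = -22)
(27 + H(0, n(-5)))/(49 + T) = (27 + 0)/(49 - 22) = 27/27 = (1/27)*27 = 1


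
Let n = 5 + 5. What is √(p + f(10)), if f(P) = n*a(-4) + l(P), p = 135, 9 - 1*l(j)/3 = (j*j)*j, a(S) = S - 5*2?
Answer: I*√2978 ≈ 54.571*I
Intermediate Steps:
a(S) = -10 + S (a(S) = S - 10 = -10 + S)
n = 10
l(j) = 27 - 3*j³ (l(j) = 27 - 3*j*j*j = 27 - 3*j²*j = 27 - 3*j³)
f(P) = -113 - 3*P³ (f(P) = 10*(-10 - 4) + (27 - 3*P³) = 10*(-14) + (27 - 3*P³) = -140 + (27 - 3*P³) = -113 - 3*P³)
√(p + f(10)) = √(135 + (-113 - 3*10³)) = √(135 + (-113 - 3*1000)) = √(135 + (-113 - 3000)) = √(135 - 3113) = √(-2978) = I*√2978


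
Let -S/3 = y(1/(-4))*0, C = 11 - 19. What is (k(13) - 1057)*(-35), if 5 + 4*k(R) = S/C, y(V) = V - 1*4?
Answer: 148155/4 ≈ 37039.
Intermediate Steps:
y(V) = -4 + V (y(V) = V - 4 = -4 + V)
C = -8
S = 0 (S = -3*(-4 + 1/(-4))*0 = -3*(-4 - ¼)*0 = -(-51)*0/4 = -3*0 = 0)
k(R) = -5/4 (k(R) = -5/4 + (0/(-8))/4 = -5/4 + (0*(-⅛))/4 = -5/4 + (¼)*0 = -5/4 + 0 = -5/4)
(k(13) - 1057)*(-35) = (-5/4 - 1057)*(-35) = -4233/4*(-35) = 148155/4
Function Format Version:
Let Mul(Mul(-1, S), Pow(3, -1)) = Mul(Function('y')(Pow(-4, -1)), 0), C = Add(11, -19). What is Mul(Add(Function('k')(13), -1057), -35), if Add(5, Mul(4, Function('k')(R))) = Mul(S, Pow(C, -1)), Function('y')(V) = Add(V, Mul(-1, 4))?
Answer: Rational(148155, 4) ≈ 37039.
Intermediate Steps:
Function('y')(V) = Add(-4, V) (Function('y')(V) = Add(V, -4) = Add(-4, V))
C = -8
S = 0 (S = Mul(-3, Mul(Add(-4, Pow(-4, -1)), 0)) = Mul(-3, Mul(Add(-4, Rational(-1, 4)), 0)) = Mul(-3, Mul(Rational(-17, 4), 0)) = Mul(-3, 0) = 0)
Function('k')(R) = Rational(-5, 4) (Function('k')(R) = Add(Rational(-5, 4), Mul(Rational(1, 4), Mul(0, Pow(-8, -1)))) = Add(Rational(-5, 4), Mul(Rational(1, 4), Mul(0, Rational(-1, 8)))) = Add(Rational(-5, 4), Mul(Rational(1, 4), 0)) = Add(Rational(-5, 4), 0) = Rational(-5, 4))
Mul(Add(Function('k')(13), -1057), -35) = Mul(Add(Rational(-5, 4), -1057), -35) = Mul(Rational(-4233, 4), -35) = Rational(148155, 4)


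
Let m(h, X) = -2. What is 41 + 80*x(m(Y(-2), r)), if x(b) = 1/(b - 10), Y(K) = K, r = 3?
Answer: 103/3 ≈ 34.333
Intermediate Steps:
x(b) = 1/(-10 + b)
41 + 80*x(m(Y(-2), r)) = 41 + 80/(-10 - 2) = 41 + 80/(-12) = 41 + 80*(-1/12) = 41 - 20/3 = 103/3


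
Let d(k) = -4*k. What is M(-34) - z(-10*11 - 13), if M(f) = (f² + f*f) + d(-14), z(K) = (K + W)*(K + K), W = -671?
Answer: -192956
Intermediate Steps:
z(K) = 2*K*(-671 + K) (z(K) = (K - 671)*(K + K) = (-671 + K)*(2*K) = 2*K*(-671 + K))
M(f) = 56 + 2*f² (M(f) = (f² + f*f) - 4*(-14) = (f² + f²) + 56 = 2*f² + 56 = 56 + 2*f²)
M(-34) - z(-10*11 - 13) = (56 + 2*(-34)²) - 2*(-10*11 - 13)*(-671 + (-10*11 - 13)) = (56 + 2*1156) - 2*(-110 - 13)*(-671 + (-110 - 13)) = (56 + 2312) - 2*(-123)*(-671 - 123) = 2368 - 2*(-123)*(-794) = 2368 - 1*195324 = 2368 - 195324 = -192956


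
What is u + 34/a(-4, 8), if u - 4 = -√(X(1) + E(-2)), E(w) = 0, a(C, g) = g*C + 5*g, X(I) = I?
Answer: 29/4 ≈ 7.2500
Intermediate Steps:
a(C, g) = 5*g + C*g (a(C, g) = C*g + 5*g = 5*g + C*g)
u = 3 (u = 4 - √(1 + 0) = 4 - √1 = 4 - 1*1 = 4 - 1 = 3)
u + 34/a(-4, 8) = 3 + 34/(8*(5 - 4)) = 3 + 34/(8*1) = 3 + 34/8 = 3 + (⅛)*34 = 3 + 17/4 = 29/4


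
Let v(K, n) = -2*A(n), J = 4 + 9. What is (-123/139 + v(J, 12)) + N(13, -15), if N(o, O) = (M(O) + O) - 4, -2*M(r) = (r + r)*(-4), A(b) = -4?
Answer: -9992/139 ≈ -71.885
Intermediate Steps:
M(r) = 4*r (M(r) = -(r + r)*(-4)/2 = -2*r*(-4)/2 = -(-4)*r = 4*r)
N(o, O) = -4 + 5*O (N(o, O) = (4*O + O) - 4 = 5*O - 4 = -4 + 5*O)
J = 13
v(K, n) = 8 (v(K, n) = -2*(-4) = 8)
(-123/139 + v(J, 12)) + N(13, -15) = (-123/139 + 8) + (-4 + 5*(-15)) = (-123*1/139 + 8) + (-4 - 75) = (-123/139 + 8) - 79 = 989/139 - 79 = -9992/139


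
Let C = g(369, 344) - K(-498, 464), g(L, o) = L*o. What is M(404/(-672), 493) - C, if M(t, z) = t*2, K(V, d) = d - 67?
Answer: -10629377/84 ≈ -1.2654e+5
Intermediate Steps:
K(V, d) = -67 + d
C = 126539 (C = 369*344 - (-67 + 464) = 126936 - 1*397 = 126936 - 397 = 126539)
M(t, z) = 2*t
M(404/(-672), 493) - C = 2*(404/(-672)) - 1*126539 = 2*(404*(-1/672)) - 126539 = 2*(-101/168) - 126539 = -101/84 - 126539 = -10629377/84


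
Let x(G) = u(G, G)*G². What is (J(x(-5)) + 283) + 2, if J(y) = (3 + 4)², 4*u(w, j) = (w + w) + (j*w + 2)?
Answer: 334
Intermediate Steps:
u(w, j) = ½ + w/2 + j*w/4 (u(w, j) = ((w + w) + (j*w + 2))/4 = (2*w + (2 + j*w))/4 = (2 + 2*w + j*w)/4 = ½ + w/2 + j*w/4)
x(G) = G²*(½ + G/2 + G²/4) (x(G) = (½ + G/2 + G*G/4)*G² = (½ + G/2 + G²/4)*G² = G²*(½ + G/2 + G²/4))
J(y) = 49 (J(y) = 7² = 49)
(J(x(-5)) + 283) + 2 = (49 + 283) + 2 = 332 + 2 = 334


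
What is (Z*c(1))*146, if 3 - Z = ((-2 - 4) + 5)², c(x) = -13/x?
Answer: -3796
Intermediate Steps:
Z = 2 (Z = 3 - ((-2 - 4) + 5)² = 3 - (-6 + 5)² = 3 - 1*(-1)² = 3 - 1*1 = 3 - 1 = 2)
(Z*c(1))*146 = (2*(-13/1))*146 = (2*(-13*1))*146 = (2*(-13))*146 = -26*146 = -3796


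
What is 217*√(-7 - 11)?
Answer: 651*I*√2 ≈ 920.65*I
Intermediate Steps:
217*√(-7 - 11) = 217*√(-18) = 217*(3*I*√2) = 651*I*√2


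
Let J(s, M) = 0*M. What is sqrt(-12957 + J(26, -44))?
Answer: I*sqrt(12957) ≈ 113.83*I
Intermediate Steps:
J(s, M) = 0
sqrt(-12957 + J(26, -44)) = sqrt(-12957 + 0) = sqrt(-12957) = I*sqrt(12957)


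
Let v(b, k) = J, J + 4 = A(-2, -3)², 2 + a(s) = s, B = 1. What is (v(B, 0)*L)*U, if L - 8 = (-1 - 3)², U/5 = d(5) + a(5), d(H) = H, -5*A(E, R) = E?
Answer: -18432/5 ≈ -3686.4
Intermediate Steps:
a(s) = -2 + s
A(E, R) = -E/5
J = -96/25 (J = -4 + (-⅕*(-2))² = -4 + (⅖)² = -4 + 4/25 = -96/25 ≈ -3.8400)
v(b, k) = -96/25
U = 40 (U = 5*(5 + (-2 + 5)) = 5*(5 + 3) = 5*8 = 40)
L = 24 (L = 8 + (-1 - 3)² = 8 + (-4)² = 8 + 16 = 24)
(v(B, 0)*L)*U = -96/25*24*40 = -2304/25*40 = -18432/5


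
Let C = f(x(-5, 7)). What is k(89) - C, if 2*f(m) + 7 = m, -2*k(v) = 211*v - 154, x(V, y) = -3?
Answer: -18615/2 ≈ -9307.5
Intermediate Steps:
k(v) = 77 - 211*v/2 (k(v) = -(211*v - 154)/2 = -(-154 + 211*v)/2 = 77 - 211*v/2)
f(m) = -7/2 + m/2
C = -5 (C = -7/2 + (½)*(-3) = -7/2 - 3/2 = -5)
k(89) - C = (77 - 211/2*89) - 1*(-5) = (77 - 18779/2) + 5 = -18625/2 + 5 = -18615/2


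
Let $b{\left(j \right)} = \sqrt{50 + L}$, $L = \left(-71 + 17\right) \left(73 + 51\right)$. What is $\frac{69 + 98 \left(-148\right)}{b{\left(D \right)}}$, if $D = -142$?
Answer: $\frac{14435 i \sqrt{6646}}{6646} \approx 177.07 i$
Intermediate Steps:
$L = -6696$ ($L = \left(-54\right) 124 = -6696$)
$b{\left(j \right)} = i \sqrt{6646}$ ($b{\left(j \right)} = \sqrt{50 - 6696} = \sqrt{-6646} = i \sqrt{6646}$)
$\frac{69 + 98 \left(-148\right)}{b{\left(D \right)}} = \frac{69 + 98 \left(-148\right)}{i \sqrt{6646}} = \left(69 - 14504\right) \left(- \frac{i \sqrt{6646}}{6646}\right) = - 14435 \left(- \frac{i \sqrt{6646}}{6646}\right) = \frac{14435 i \sqrt{6646}}{6646}$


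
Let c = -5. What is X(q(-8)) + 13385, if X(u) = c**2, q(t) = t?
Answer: 13410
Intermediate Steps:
X(u) = 25 (X(u) = (-5)**2 = 25)
X(q(-8)) + 13385 = 25 + 13385 = 13410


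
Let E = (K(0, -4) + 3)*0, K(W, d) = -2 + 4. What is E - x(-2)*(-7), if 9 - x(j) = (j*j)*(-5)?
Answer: 203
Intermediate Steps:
K(W, d) = 2
x(j) = 9 + 5*j² (x(j) = 9 - j*j*(-5) = 9 - j²*(-5) = 9 - (-5)*j² = 9 + 5*j²)
E = 0 (E = (2 + 3)*0 = 5*0 = 0)
E - x(-2)*(-7) = 0 - (9 + 5*(-2)²)*(-7) = 0 - (9 + 5*4)*(-7) = 0 - (9 + 20)*(-7) = 0 - 1*29*(-7) = 0 - 29*(-7) = 0 + 203 = 203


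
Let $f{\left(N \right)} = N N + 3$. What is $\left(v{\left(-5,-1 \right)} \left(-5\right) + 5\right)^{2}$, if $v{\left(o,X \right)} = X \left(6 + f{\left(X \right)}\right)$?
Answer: $3025$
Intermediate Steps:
$f{\left(N \right)} = 3 + N^{2}$ ($f{\left(N \right)} = N^{2} + 3 = 3 + N^{2}$)
$v{\left(o,X \right)} = X \left(9 + X^{2}\right)$ ($v{\left(o,X \right)} = X \left(6 + \left(3 + X^{2}\right)\right) = X \left(9 + X^{2}\right)$)
$\left(v{\left(-5,-1 \right)} \left(-5\right) + 5\right)^{2} = \left(- (9 + \left(-1\right)^{2}) \left(-5\right) + 5\right)^{2} = \left(- (9 + 1) \left(-5\right) + 5\right)^{2} = \left(\left(-1\right) 10 \left(-5\right) + 5\right)^{2} = \left(\left(-10\right) \left(-5\right) + 5\right)^{2} = \left(50 + 5\right)^{2} = 55^{2} = 3025$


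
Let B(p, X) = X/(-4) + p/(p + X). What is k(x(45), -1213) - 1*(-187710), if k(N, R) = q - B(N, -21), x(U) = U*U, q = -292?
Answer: 62595521/334 ≈ 1.8741e+5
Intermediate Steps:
B(p, X) = -X/4 + p/(X + p) (B(p, X) = X*(-¼) + p/(X + p) = -X/4 + p/(X + p))
x(U) = U²
k(N, R) = -292 - (-441/4 + 25*N/4)/(-21 + N) (k(N, R) = -292 - (N - ¼*(-21)² - ¼*(-21)*N)/(-21 + N) = -292 - (N - ¼*441 + 21*N/4)/(-21 + N) = -292 - (N - 441/4 + 21*N/4)/(-21 + N) = -292 - (-441/4 + 25*N/4)/(-21 + N))
k(x(45), -1213) - 1*(-187710) = (24969 - 1193*45²)/(4*(-21 + 45²)) - 1*(-187710) = (24969 - 1193*2025)/(4*(-21 + 2025)) + 187710 = (¼)*(24969 - 2415825)/2004 + 187710 = (¼)*(1/2004)*(-2390856) + 187710 = -99619/334 + 187710 = 62595521/334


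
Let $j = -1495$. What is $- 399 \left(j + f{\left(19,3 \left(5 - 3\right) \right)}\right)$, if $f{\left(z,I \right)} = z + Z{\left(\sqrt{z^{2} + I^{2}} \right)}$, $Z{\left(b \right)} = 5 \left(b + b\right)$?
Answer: $588924 - 3990 \sqrt{397} \approx 5.0942 \cdot 10^{5}$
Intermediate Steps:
$Z{\left(b \right)} = 10 b$ ($Z{\left(b \right)} = 5 \cdot 2 b = 10 b$)
$f{\left(z,I \right)} = z + 10 \sqrt{I^{2} + z^{2}}$ ($f{\left(z,I \right)} = z + 10 \sqrt{z^{2} + I^{2}} = z + 10 \sqrt{I^{2} + z^{2}}$)
$- 399 \left(j + f{\left(19,3 \left(5 - 3\right) \right)}\right) = - 399 \left(-1495 + \left(19 + 10 \sqrt{\left(3 \left(5 - 3\right)\right)^{2} + 19^{2}}\right)\right) = - 399 \left(-1495 + \left(19 + 10 \sqrt{\left(3 \cdot 2\right)^{2} + 361}\right)\right) = - 399 \left(-1495 + \left(19 + 10 \sqrt{6^{2} + 361}\right)\right) = - 399 \left(-1495 + \left(19 + 10 \sqrt{36 + 361}\right)\right) = - 399 \left(-1495 + \left(19 + 10 \sqrt{397}\right)\right) = - 399 \left(-1476 + 10 \sqrt{397}\right) = 588924 - 3990 \sqrt{397}$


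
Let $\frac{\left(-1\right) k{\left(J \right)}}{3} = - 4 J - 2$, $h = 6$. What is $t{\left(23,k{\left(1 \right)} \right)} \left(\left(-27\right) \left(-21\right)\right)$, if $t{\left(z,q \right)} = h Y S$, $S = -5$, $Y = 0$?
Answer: $0$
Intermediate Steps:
$k{\left(J \right)} = 6 + 12 J$ ($k{\left(J \right)} = - 3 \left(- 4 J - 2\right) = - 3 \left(-2 - 4 J\right) = 6 + 12 J$)
$t{\left(z,q \right)} = 0$ ($t{\left(z,q \right)} = 6 \cdot 0 \left(-5\right) = 0 \left(-5\right) = 0$)
$t{\left(23,k{\left(1 \right)} \right)} \left(\left(-27\right) \left(-21\right)\right) = 0 \left(\left(-27\right) \left(-21\right)\right) = 0 \cdot 567 = 0$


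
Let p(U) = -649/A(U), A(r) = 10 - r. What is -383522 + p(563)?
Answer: -212087017/553 ≈ -3.8352e+5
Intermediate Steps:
p(U) = -649/(10 - U)
-383522 + p(563) = -383522 + 649/(-10 + 563) = -383522 + 649/553 = -212087017/553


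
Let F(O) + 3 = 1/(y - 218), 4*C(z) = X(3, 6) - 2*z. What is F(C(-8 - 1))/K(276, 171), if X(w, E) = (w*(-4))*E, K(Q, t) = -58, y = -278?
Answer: 1489/28768 ≈ 0.051759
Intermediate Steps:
X(w, E) = -4*E*w (X(w, E) = (-4*w)*E = -4*E*w)
C(z) = -18 - z/2 (C(z) = (-4*6*3 - 2*z)/4 = (-72 - 2*z)/4 = -18 - z/2)
F(O) = -1489/496 (F(O) = -3 + 1/(-278 - 218) = -3 + 1/(-496) = -3 - 1/496 = -1489/496)
F(C(-8 - 1))/K(276, 171) = -1489/496/(-58) = -1489/496*(-1/58) = 1489/28768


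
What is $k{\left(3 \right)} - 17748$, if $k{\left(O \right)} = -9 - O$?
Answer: $-17760$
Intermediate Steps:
$k{\left(3 \right)} - 17748 = \left(-9 - 3\right) - 17748 = -12 - 17748 = -17760$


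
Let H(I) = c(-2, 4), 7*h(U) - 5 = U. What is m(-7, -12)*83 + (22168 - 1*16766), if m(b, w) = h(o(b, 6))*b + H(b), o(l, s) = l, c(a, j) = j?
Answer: 5900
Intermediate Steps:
h(U) = 5/7 + U/7
H(I) = 4
m(b, w) = 4 + b*(5/7 + b/7) (m(b, w) = (5/7 + b/7)*b + 4 = b*(5/7 + b/7) + 4 = 4 + b*(5/7 + b/7))
m(-7, -12)*83 + (22168 - 1*16766) = (4 + (1/7)*(-7)*(5 - 7))*83 + (22168 - 1*16766) = (4 + (1/7)*(-7)*(-2))*83 + (22168 - 16766) = (4 + 2)*83 + 5402 = 6*83 + 5402 = 498 + 5402 = 5900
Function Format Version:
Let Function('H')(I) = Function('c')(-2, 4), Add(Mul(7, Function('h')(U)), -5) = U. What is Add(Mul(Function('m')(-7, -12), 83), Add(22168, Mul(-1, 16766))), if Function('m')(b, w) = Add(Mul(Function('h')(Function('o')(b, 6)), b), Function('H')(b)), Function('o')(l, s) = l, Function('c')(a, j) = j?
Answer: 5900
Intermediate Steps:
Function('h')(U) = Add(Rational(5, 7), Mul(Rational(1, 7), U))
Function('H')(I) = 4
Function('m')(b, w) = Add(4, Mul(b, Add(Rational(5, 7), Mul(Rational(1, 7), b)))) (Function('m')(b, w) = Add(Mul(Add(Rational(5, 7), Mul(Rational(1, 7), b)), b), 4) = Add(Mul(b, Add(Rational(5, 7), Mul(Rational(1, 7), b))), 4) = Add(4, Mul(b, Add(Rational(5, 7), Mul(Rational(1, 7), b)))))
Add(Mul(Function('m')(-7, -12), 83), Add(22168, Mul(-1, 16766))) = Add(Mul(Add(4, Mul(Rational(1, 7), -7, Add(5, -7))), 83), Add(22168, Mul(-1, 16766))) = Add(Mul(Add(4, Mul(Rational(1, 7), -7, -2)), 83), Add(22168, -16766)) = Add(Mul(Add(4, 2), 83), 5402) = Add(Mul(6, 83), 5402) = Add(498, 5402) = 5900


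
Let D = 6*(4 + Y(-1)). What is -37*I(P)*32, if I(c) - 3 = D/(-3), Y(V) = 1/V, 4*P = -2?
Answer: 3552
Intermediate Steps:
P = -½ (P = (¼)*(-2) = -½ ≈ -0.50000)
D = 18 (D = 6*(4 + 1/(-1)) = 6*(4 - 1) = 6*3 = 18)
I(c) = -3 (I(c) = 3 + 18/(-3) = 3 + 18*(-⅓) = 3 - 6 = -3)
-37*I(P)*32 = -37*(-3)*32 = 111*32 = 3552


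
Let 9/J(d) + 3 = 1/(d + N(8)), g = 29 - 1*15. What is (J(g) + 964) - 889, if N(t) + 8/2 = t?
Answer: 3813/53 ≈ 71.943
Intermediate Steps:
N(t) = -4 + t
g = 14 (g = 29 - 15 = 14)
J(d) = 9/(-3 + 1/(4 + d)) (J(d) = 9/(-3 + 1/(d + (-4 + 8))) = 9/(-3 + 1/(d + 4)) = 9/(-3 + 1/(4 + d)))
(J(g) + 964) - 889 = (9*(-4 - 1*14)/(11 + 3*14) + 964) - 889 = (9*(-4 - 14)/(11 + 42) + 964) - 889 = (9*(-18)/53 + 964) - 889 = (9*(1/53)*(-18) + 964) - 889 = (-162/53 + 964) - 889 = 50930/53 - 889 = 3813/53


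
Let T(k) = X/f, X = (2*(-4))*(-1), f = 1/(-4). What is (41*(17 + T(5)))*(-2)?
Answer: 1230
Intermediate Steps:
f = -1/4 ≈ -0.25000
X = 8 (X = -8*(-1) = 8)
T(k) = -32 (T(k) = 8/(-1/4) = 8*(-4) = -32)
(41*(17 + T(5)))*(-2) = (41*(17 - 32))*(-2) = (41*(-15))*(-2) = -615*(-2) = 1230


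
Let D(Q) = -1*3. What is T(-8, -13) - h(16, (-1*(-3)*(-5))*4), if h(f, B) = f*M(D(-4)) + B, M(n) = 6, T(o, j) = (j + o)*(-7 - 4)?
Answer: 195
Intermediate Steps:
T(o, j) = -11*j - 11*o (T(o, j) = (j + o)*(-11) = -11*j - 11*o)
D(Q) = -3
h(f, B) = B + 6*f (h(f, B) = f*6 + B = 6*f + B = B + 6*f)
T(-8, -13) - h(16, (-1*(-3)*(-5))*4) = (-11*(-13) - 11*(-8)) - ((-1*(-3)*(-5))*4 + 6*16) = (143 + 88) - ((3*(-5))*4 + 96) = 231 - (-15*4 + 96) = 231 - (-60 + 96) = 231 - 1*36 = 231 - 36 = 195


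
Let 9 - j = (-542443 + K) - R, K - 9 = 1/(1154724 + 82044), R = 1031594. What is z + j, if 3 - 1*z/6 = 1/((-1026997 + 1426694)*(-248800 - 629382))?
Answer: 341659552065768820315357/217056933884739936 ≈ 1.5741e+6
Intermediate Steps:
K = 11130913/1236768 (K = 9 + 1/(1154724 + 82044) = 9 + 1/1236768 = 11130913/1236768 ≈ 9.0000)
z = 3159060397689/175503355427 (z = 18 - 6*1/((-1026997 + 1426694)*(-248800 - 629382)) = 18 - 6/(399697*(-878182)) = 18 - 6/(-351006710854) = 18 - 6*(-1/351006710854) = 18 + 3/175503355427 = 3159060397689/175503355427 ≈ 18.000)
j = 1946718592415/1236768 (j = 9 - ((-542443 + 11130913/1236768) - 1*1031594) = 9 - (-670865013311/1236768 - 1031594) = 9 - 1*(-1946707461503/1236768) = 9 + 1946707461503/1236768 = 1946718592415/1236768 ≈ 1.5740e+6)
z + j = 3159060397689/175503355427 + 1946718592415/1236768 = 341659552065768820315357/217056933884739936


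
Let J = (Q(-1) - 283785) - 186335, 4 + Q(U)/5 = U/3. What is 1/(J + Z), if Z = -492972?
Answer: -3/2889341 ≈ -1.0383e-6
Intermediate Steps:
Q(U) = -20 + 5*U/3 (Q(U) = -20 + 5*(U/3) = -20 + 5*U/3)
J = -1410425/3 (J = ((-20 + (5/3)*(-1)) - 283785) - 186335 = ((-20 - 5/3) - 283785) - 186335 = (-65/3 - 283785) - 186335 = -851420/3 - 186335 = -1410425/3 ≈ -4.7014e+5)
1/(J + Z) = 1/(-1410425/3 - 492972) = 1/(-2889341/3) = -3/2889341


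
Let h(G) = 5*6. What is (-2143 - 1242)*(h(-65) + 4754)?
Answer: -16193840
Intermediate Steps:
h(G) = 30
(-2143 - 1242)*(h(-65) + 4754) = (-2143 - 1242)*(30 + 4754) = -3385*4784 = -16193840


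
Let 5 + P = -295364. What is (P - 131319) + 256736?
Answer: -169952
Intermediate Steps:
P = -295369 (P = -5 - 295364 = -295369)
(P - 131319) + 256736 = (-295369 - 131319) + 256736 = -426688 + 256736 = -169952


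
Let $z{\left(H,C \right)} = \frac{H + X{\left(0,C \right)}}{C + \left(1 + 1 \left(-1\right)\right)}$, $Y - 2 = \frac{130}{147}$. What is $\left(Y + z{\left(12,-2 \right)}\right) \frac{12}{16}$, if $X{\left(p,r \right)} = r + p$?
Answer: $- \frac{311}{196} \approx -1.5867$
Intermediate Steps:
$X{\left(p,r \right)} = p + r$
$Y = \frac{424}{147}$ ($Y = 2 + \frac{130}{147} = \frac{424}{147} \approx 2.8844$)
$z{\left(H,C \right)} = \frac{C + H}{C}$ ($z{\left(H,C \right)} = \frac{H + \left(0 + C\right)}{C + \left(1 + 1 \left(-1\right)\right)} = \frac{H + C}{C + \left(1 - 1\right)} = \frac{C + H}{C + 0} = \frac{C + H}{C}$)
$\left(Y + z{\left(12,-2 \right)}\right) \frac{12}{16} = \left(\frac{424}{147} + \frac{-2 + 12}{-2}\right) \frac{12}{16} = \left(\frac{424}{147} - 5\right) 12 \cdot \frac{1}{16} = \left(\frac{424}{147} - 5\right) \frac{3}{4} = \left(- \frac{311}{147}\right) \frac{3}{4} = - \frac{311}{196}$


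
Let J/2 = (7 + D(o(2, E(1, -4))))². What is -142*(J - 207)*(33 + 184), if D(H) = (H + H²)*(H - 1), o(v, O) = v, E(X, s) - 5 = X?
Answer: -4036634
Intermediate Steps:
E(X, s) = 5 + X
D(H) = (-1 + H)*(H + H²) (D(H) = (H + H²)*(-1 + H) = (-1 + H)*(H + H²))
J = 338 (J = 2*(7 + (2³ - 1*2))² = 2*(7 + (8 - 2))² = 2*(7 + 6)² = 2*13² = 2*169 = 338)
-142*(J - 207)*(33 + 184) = -142*(338 - 207)*(33 + 184) = -18602*217 = -142*28427 = -4036634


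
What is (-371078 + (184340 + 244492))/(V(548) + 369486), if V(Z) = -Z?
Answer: 28877/184469 ≈ 0.15654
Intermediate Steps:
(-371078 + (184340 + 244492))/(V(548) + 369486) = (-371078 + (184340 + 244492))/(-1*548 + 369486) = (-371078 + 428832)/(-548 + 369486) = 57754/368938 = 57754*(1/368938) = 28877/184469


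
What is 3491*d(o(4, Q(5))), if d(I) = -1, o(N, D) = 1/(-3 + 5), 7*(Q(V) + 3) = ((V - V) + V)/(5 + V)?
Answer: -3491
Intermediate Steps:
Q(V) = -3 + V/(7*(5 + V)) (Q(V) = -3 + (((V - V) + V)/(5 + V))/7 = -3 + ((0 + V)/(5 + V))/7 = -3 + (V/(5 + V))/7 = -3 + V/(7*(5 + V)))
o(N, D) = ½ (o(N, D) = 1/2 = ½)
3491*d(o(4, Q(5))) = 3491*(-1) = -3491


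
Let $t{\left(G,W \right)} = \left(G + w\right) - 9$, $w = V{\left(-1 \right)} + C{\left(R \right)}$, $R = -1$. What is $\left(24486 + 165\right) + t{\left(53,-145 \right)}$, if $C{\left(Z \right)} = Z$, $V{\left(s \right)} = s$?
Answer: $24693$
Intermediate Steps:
$w = -2$ ($w = -1 - 1 = -2$)
$t{\left(G,W \right)} = -11 + G$ ($t{\left(G,W \right)} = \left(G - 2\right) - 9 = \left(-2 + G\right) - 9 = -11 + G$)
$\left(24486 + 165\right) + t{\left(53,-145 \right)} = \left(24486 + 165\right) + \left(-11 + 53\right) = 24651 + 42 = 24693$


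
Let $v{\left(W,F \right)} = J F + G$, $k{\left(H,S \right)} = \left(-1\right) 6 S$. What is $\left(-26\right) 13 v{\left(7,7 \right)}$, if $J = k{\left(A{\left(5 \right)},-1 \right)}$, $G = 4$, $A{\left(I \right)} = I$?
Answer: $-15548$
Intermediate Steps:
$k{\left(H,S \right)} = - 6 S$
$J = 6$ ($J = \left(-6\right) \left(-1\right) = 6$)
$v{\left(W,F \right)} = 4 + 6 F$ ($v{\left(W,F \right)} = 6 F + 4 = 4 + 6 F$)
$\left(-26\right) 13 v{\left(7,7 \right)} = \left(-26\right) 13 \left(4 + 6 \cdot 7\right) = - 338 \left(4 + 42\right) = \left(-338\right) 46 = -15548$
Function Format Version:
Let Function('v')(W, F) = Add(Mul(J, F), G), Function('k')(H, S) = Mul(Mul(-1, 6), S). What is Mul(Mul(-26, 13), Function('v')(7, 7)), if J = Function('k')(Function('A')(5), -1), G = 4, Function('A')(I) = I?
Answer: -15548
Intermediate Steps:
Function('k')(H, S) = Mul(-6, S)
J = 6 (J = Mul(-6, -1) = 6)
Function('v')(W, F) = Add(4, Mul(6, F)) (Function('v')(W, F) = Add(Mul(6, F), 4) = Add(4, Mul(6, F)))
Mul(Mul(-26, 13), Function('v')(7, 7)) = Mul(Mul(-26, 13), Add(4, Mul(6, 7))) = Mul(-338, Add(4, 42)) = Mul(-338, 46) = -15548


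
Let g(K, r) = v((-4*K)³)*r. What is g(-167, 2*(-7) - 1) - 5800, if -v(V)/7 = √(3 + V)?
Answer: -5800 + 105*√298077635 ≈ 1.8070e+6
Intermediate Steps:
v(V) = -7*√(3 + V)
g(K, r) = -7*r*√(3 - 64*K³) (g(K, r) = (-7*√(3 + (-4*K)³))*r = (-7*√(3 - 64*K³))*r = -7*r*√(3 - 64*K³))
g(-167, 2*(-7) - 1) - 5800 = -7*(2*(-7) - 1)*√(3 - 64*(-167)³) - 5800 = -7*(-14 - 1)*√(3 - 64*(-4657463)) - 5800 = -7*(-15)*√(3 + 298077632) - 5800 = -7*(-15)*√298077635 - 5800 = 105*√298077635 - 5800 = -5800 + 105*√298077635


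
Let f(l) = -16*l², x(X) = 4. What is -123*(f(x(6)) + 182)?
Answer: 9102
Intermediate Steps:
-123*(f(x(6)) + 182) = -123*(-16*4² + 182) = -123*(-16*16 + 182) = -123*(-256 + 182) = -123*(-74) = 9102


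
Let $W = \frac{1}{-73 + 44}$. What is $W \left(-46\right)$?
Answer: $\frac{46}{29} \approx 1.5862$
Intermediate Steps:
$W = - \frac{1}{29}$ ($W = \frac{1}{-29} = - \frac{1}{29} \approx -0.034483$)
$W \left(-46\right) = \left(- \frac{1}{29}\right) \left(-46\right) = \frac{46}{29}$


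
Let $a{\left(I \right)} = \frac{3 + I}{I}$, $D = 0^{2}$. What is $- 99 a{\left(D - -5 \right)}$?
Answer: $- \frac{792}{5} \approx -158.4$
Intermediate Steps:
$D = 0$
$a{\left(I \right)} = \frac{3 + I}{I}$
$- 99 a{\left(D - -5 \right)} = - 99 \frac{3 + \left(0 - -5\right)}{0 - -5} = - 99 \frac{3 + \left(0 + 5\right)}{0 + 5} = - 99 \frac{3 + 5}{5} = - 99 \cdot \frac{1}{5} \cdot 8 = \left(-99\right) \frac{8}{5} = - \frac{792}{5}$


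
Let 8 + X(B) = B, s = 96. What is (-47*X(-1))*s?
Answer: 40608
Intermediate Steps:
X(B) = -8 + B
(-47*X(-1))*s = -47*(-8 - 1)*96 = -47*(-9)*96 = 423*96 = 40608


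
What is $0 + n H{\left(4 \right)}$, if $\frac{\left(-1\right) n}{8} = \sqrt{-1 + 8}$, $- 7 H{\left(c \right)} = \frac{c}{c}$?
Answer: $\frac{8 \sqrt{7}}{7} \approx 3.0237$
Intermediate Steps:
$H{\left(c \right)} = - \frac{1}{7}$ ($H{\left(c \right)} = - \frac{c \frac{1}{c}}{7} = \left(- \frac{1}{7}\right) 1 = - \frac{1}{7}$)
$n = - 8 \sqrt{7}$ ($n = - 8 \sqrt{-1 + 8} = - 8 \sqrt{7} \approx -21.166$)
$0 + n H{\left(4 \right)} = 0 + - 8 \sqrt{7} \left(- \frac{1}{7}\right) = 0 + \frac{8 \sqrt{7}}{7} = \frac{8 \sqrt{7}}{7}$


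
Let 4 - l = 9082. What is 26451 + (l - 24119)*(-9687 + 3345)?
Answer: 210561825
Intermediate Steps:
l = -9078 (l = 4 - 1*9082 = 4 - 9082 = -9078)
26451 + (l - 24119)*(-9687 + 3345) = 26451 + (-9078 - 24119)*(-9687 + 3345) = 26451 - 33197*(-6342) = 26451 + 210535374 = 210561825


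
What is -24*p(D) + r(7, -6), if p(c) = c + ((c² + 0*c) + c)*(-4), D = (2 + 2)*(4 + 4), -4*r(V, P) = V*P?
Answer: 201237/2 ≈ 1.0062e+5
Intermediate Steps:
r(V, P) = -P*V/4 (r(V, P) = -V*P/4 = -P*V/4)
D = 32 (D = 4*8 = 32)
p(c) = -4*c² - 3*c (p(c) = c + ((c² + 0) + c)*(-4) = c + (c² + c)*(-4) = c + (c + c²)*(-4) = c + (-4*c - 4*c²) = -4*c² - 3*c)
-24*p(D) + r(7, -6) = -(-24)*32*(3 + 4*32) - ¼*(-6)*7 = -(-24)*32*(3 + 128) + 21/2 = -(-24)*32*131 + 21/2 = -24*(-4192) + 21/2 = 100608 + 21/2 = 201237/2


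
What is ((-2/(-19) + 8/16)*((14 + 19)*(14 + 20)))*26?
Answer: 335478/19 ≈ 17657.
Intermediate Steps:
((-2/(-19) + 8/16)*((14 + 19)*(14 + 20)))*26 = ((-2*(-1/19) + 8*(1/16))*(33*34))*26 = ((2/19 + ½)*1122)*26 = ((23/38)*1122)*26 = (12903/19)*26 = 335478/19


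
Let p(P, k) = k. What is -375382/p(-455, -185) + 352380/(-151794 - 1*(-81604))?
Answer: 2628287228/1298515 ≈ 2024.1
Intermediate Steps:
-375382/p(-455, -185) + 352380/(-151794 - 1*(-81604)) = -375382/(-185) + 352380/(-151794 - 1*(-81604)) = -375382*(-1/185) + 352380/(-151794 + 81604) = 375382/185 + 352380/(-70190) = 375382/185 + 352380*(-1/70190) = 375382/185 - 35238/7019 = 2628287228/1298515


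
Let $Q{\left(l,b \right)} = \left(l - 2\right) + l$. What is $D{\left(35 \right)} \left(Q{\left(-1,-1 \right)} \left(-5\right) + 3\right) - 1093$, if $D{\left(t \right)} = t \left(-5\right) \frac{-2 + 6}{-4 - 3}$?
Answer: $1207$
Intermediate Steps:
$Q{\left(l,b \right)} = -2 + 2 l$ ($Q{\left(l,b \right)} = \left(-2 + l\right) + l = -2 + 2 l$)
$D{\left(t \right)} = \frac{20 t}{7}$ ($D{\left(t \right)} = - 5 t \frac{4}{-7} = - 5 t 4 \left(- \frac{1}{7}\right) = - 5 t \left(- \frac{4}{7}\right) = \frac{20 t}{7}$)
$D{\left(35 \right)} \left(Q{\left(-1,-1 \right)} \left(-5\right) + 3\right) - 1093 = \frac{20}{7} \cdot 35 \left(\left(-2 + 2 \left(-1\right)\right) \left(-5\right) + 3\right) - 1093 = 100 \left(\left(-2 - 2\right) \left(-5\right) + 3\right) - 1093 = 100 \left(\left(-4\right) \left(-5\right) + 3\right) - 1093 = 100 \left(20 + 3\right) - 1093 = 100 \cdot 23 - 1093 = 2300 - 1093 = 1207$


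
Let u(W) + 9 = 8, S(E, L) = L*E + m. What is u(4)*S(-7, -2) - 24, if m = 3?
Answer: -41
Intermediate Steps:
S(E, L) = 3 + E*L (S(E, L) = L*E + 3 = E*L + 3 = 3 + E*L)
u(W) = -1 (u(W) = -9 + 8 = -1)
u(4)*S(-7, -2) - 24 = -(3 - 7*(-2)) - 24 = -(3 + 14) - 24 = -1*17 - 24 = -17 - 24 = -41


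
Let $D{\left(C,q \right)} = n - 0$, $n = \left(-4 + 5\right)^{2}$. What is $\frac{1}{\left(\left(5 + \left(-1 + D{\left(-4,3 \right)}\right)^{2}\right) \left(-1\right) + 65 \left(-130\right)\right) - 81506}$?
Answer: $- \frac{1}{89961} \approx -1.1116 \cdot 10^{-5}$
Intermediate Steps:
$n = 1$ ($n = 1^{2} = 1$)
$D{\left(C,q \right)} = 1$ ($D{\left(C,q \right)} = 1 - 0 = 1 + 0 = 1$)
$\frac{1}{\left(\left(5 + \left(-1 + D{\left(-4,3 \right)}\right)^{2}\right) \left(-1\right) + 65 \left(-130\right)\right) - 81506} = \frac{1}{\left(\left(5 + \left(-1 + 1\right)^{2}\right) \left(-1\right) + 65 \left(-130\right)\right) - 81506} = \frac{1}{\left(\left(5 + 0^{2}\right) \left(-1\right) - 8450\right) - 81506} = \frac{1}{\left(\left(5 + 0\right) \left(-1\right) - 8450\right) - 81506} = \frac{1}{\left(5 \left(-1\right) - 8450\right) - 81506} = \frac{1}{\left(-5 - 8450\right) - 81506} = \frac{1}{-8455 - 81506} = \frac{1}{-89961} = - \frac{1}{89961}$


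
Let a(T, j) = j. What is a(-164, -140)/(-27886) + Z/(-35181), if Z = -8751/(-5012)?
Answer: 4073628949/819509919732 ≈ 0.0049708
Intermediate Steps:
Z = 8751/5012 (Z = -8751*(-1/5012) = 8751/5012 ≈ 1.7460)
a(-164, -140)/(-27886) + Z/(-35181) = -140/(-27886) + (8751/5012)/(-35181) = -140*(-1/27886) + (8751/5012)*(-1/35181) = 70/13943 - 2917/58775724 = 4073628949/819509919732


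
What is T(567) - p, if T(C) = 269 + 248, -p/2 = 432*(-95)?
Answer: -81563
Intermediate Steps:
p = 82080 (p = -864*(-95) = -2*(-41040) = 82080)
T(C) = 517
T(567) - p = 517 - 82080 = -81563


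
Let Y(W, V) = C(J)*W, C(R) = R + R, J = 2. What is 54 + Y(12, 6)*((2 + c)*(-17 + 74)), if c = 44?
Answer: 125910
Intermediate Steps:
C(R) = 2*R
Y(W, V) = 4*W (Y(W, V) = (2*2)*W = 4*W)
54 + Y(12, 6)*((2 + c)*(-17 + 74)) = 54 + (4*12)*((2 + 44)*(-17 + 74)) = 54 + 48*(46*57) = 54 + 48*2622 = 54 + 125856 = 125910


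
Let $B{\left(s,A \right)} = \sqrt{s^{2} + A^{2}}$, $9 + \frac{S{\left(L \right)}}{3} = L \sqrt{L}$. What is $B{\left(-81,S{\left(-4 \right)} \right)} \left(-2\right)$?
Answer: $- 6 \sqrt{746 + 144 i} \approx -164.63 - 15.744 i$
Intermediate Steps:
$S{\left(L \right)} = -27 + 3 L^{\frac{3}{2}}$ ($S{\left(L \right)} = -27 + 3 L \sqrt{L} = -27 + 3 L^{\frac{3}{2}}$)
$B{\left(s,A \right)} = \sqrt{A^{2} + s^{2}}$
$B{\left(-81,S{\left(-4 \right)} \right)} \left(-2\right) = \sqrt{\left(-27 + 3 \left(-4\right)^{\frac{3}{2}}\right)^{2} + \left(-81\right)^{2}} \left(-2\right) = \sqrt{\left(-27 + 3 \left(- 8 i\right)\right)^{2} + 6561} \left(-2\right) = \sqrt{\left(-27 - 24 i\right)^{2} + 6561} \left(-2\right) = \sqrt{6561 + \left(-27 - 24 i\right)^{2}} \left(-2\right) = - 2 \sqrt{6561 + \left(-27 - 24 i\right)^{2}}$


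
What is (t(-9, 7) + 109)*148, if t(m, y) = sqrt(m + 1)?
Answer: 16132 + 296*I*sqrt(2) ≈ 16132.0 + 418.61*I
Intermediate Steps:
t(m, y) = sqrt(1 + m)
(t(-9, 7) + 109)*148 = (sqrt(1 - 9) + 109)*148 = (sqrt(-8) + 109)*148 = (2*I*sqrt(2) + 109)*148 = (109 + 2*I*sqrt(2))*148 = 16132 + 296*I*sqrt(2)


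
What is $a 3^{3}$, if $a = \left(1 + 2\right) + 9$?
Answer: $324$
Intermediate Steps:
$a = 12$ ($a = 3 + 9 = 12$)
$a 3^{3} = 12 \cdot 3^{3} = 12 \cdot 27 = 324$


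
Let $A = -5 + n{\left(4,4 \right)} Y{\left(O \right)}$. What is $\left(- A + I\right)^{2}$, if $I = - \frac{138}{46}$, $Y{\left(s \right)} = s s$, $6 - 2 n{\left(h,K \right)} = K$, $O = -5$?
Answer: $529$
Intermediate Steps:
$n{\left(h,K \right)} = 3 - \frac{K}{2}$
$Y{\left(s \right)} = s^{2}$
$A = 20$ ($A = -5 + \left(3 - 2\right) \left(-5\right)^{2} = -5 + \left(3 - 2\right) 25 = -5 + 1 \cdot 25 = -5 + 25 = 20$)
$I = -3$ ($I = \left(-138\right) \frac{1}{46} = -3$)
$\left(- A + I\right)^{2} = \left(\left(-1\right) 20 - 3\right)^{2} = \left(-20 - 3\right)^{2} = \left(-23\right)^{2} = 529$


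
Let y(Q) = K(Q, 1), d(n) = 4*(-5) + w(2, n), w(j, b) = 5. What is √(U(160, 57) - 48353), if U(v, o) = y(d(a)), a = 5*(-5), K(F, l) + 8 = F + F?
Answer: I*√48391 ≈ 219.98*I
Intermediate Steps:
K(F, l) = -8 + 2*F (K(F, l) = -8 + (F + F) = -8 + 2*F)
a = -25
d(n) = -15 (d(n) = 4*(-5) + 5 = -20 + 5 = -15)
y(Q) = -8 + 2*Q
U(v, o) = -38 (U(v, o) = -8 + 2*(-15) = -8 - 30 = -38)
√(U(160, 57) - 48353) = √(-38 - 48353) = √(-48391) = I*√48391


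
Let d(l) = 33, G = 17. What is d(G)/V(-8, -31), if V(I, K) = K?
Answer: -33/31 ≈ -1.0645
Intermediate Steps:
d(G)/V(-8, -31) = 33/(-31) = 33*(-1/31) = -33/31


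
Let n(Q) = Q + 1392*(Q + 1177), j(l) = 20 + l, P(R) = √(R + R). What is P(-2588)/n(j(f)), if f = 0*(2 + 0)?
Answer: I*√1294/833122 ≈ 4.3178e-5*I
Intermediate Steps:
P(R) = √2*√R (P(R) = √(2*R) = √2*√R)
f = 0 (f = 0*2 = 0)
n(Q) = 1638384 + 1393*Q (n(Q) = Q + 1392*(1177 + Q) = Q + (1638384 + 1392*Q) = 1638384 + 1393*Q)
P(-2588)/n(j(f)) = (√2*√(-2588))/(1638384 + 1393*(20 + 0)) = (√2*(2*I*√647))/(1638384 + 1393*20) = (2*I*√1294)/(1638384 + 27860) = (2*I*√1294)/1666244 = (2*I*√1294)*(1/1666244) = I*√1294/833122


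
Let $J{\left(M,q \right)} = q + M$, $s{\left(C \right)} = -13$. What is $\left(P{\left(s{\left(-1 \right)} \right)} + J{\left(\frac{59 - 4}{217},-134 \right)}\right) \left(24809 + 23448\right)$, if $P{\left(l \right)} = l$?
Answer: $- \frac{1536695908}{217} \approx -7.0815 \cdot 10^{6}$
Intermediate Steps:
$J{\left(M,q \right)} = M + q$
$\left(P{\left(s{\left(-1 \right)} \right)} + J{\left(\frac{59 - 4}{217},-134 \right)}\right) \left(24809 + 23448\right) = \left(-13 - \left(134 - \frac{59 - 4}{217}\right)\right) \left(24809 + 23448\right) = \left(-13 - \left(134 - \left(59 - 4\right) \frac{1}{217}\right)\right) 48257 = \left(-13 + \left(55 \cdot \frac{1}{217} - 134\right)\right) 48257 = \left(-13 + \left(\frac{55}{217} - 134\right)\right) 48257 = \left(-13 - \frac{29023}{217}\right) 48257 = \left(- \frac{31844}{217}\right) 48257 = - \frac{1536695908}{217}$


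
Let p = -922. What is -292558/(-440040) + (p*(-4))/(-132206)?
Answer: 9263763857/14543982060 ≈ 0.63695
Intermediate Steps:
-292558/(-440040) + (p*(-4))/(-132206) = -292558/(-440040) - 922*(-4)/(-132206) = -292558*(-1/440040) + 3688*(-1/132206) = 146279/220020 - 1844/66103 = 9263763857/14543982060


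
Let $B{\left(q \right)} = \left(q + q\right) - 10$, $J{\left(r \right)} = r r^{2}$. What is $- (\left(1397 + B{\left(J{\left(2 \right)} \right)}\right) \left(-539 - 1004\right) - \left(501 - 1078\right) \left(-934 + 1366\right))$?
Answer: $1915565$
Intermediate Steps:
$J{\left(r \right)} = r^{3}$
$B{\left(q \right)} = -10 + 2 q$ ($B{\left(q \right)} = 2 q - 10 = -10 + 2 q$)
$- (\left(1397 + B{\left(J{\left(2 \right)} \right)}\right) \left(-539 - 1004\right) - \left(501 - 1078\right) \left(-934 + 1366\right)) = - (\left(1397 - \left(10 - 2 \cdot 2^{3}\right)\right) \left(-539 - 1004\right) - \left(501 - 1078\right) \left(-934 + 1366\right)) = - (\left(1397 + \left(-10 + 2 \cdot 8\right)\right) \left(-1543\right) - \left(-577\right) 432) = - (\left(1397 + \left(-10 + 16\right)\right) \left(-1543\right) - -249264) = - (\left(1397 + 6\right) \left(-1543\right) + 249264) = - (1403 \left(-1543\right) + 249264) = - (-2164829 + 249264) = \left(-1\right) \left(-1915565\right) = 1915565$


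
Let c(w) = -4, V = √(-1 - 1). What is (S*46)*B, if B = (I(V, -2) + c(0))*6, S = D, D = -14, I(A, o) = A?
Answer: 15456 - 3864*I*√2 ≈ 15456.0 - 5464.5*I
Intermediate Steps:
V = I*√2 (V = √(-2) = I*√2 ≈ 1.4142*I)
S = -14
B = -24 + 6*I*√2 (B = (I*√2 - 4)*6 = (-4 + I*√2)*6 = -24 + 6*I*√2 ≈ -24.0 + 8.4853*I)
(S*46)*B = (-14*46)*(-24 + 6*I*√2) = -644*(-24 + 6*I*√2) = 15456 - 3864*I*√2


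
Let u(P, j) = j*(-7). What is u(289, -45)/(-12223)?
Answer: -315/12223 ≈ -0.025771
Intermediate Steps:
u(P, j) = -7*j
u(289, -45)/(-12223) = -7*(-45)/(-12223) = 315*(-1/12223) = -315/12223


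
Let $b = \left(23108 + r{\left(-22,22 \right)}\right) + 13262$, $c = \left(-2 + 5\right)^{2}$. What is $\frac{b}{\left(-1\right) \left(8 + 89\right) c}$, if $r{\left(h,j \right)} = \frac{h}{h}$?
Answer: $- \frac{36371}{873} \approx -41.662$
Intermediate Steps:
$r{\left(h,j \right)} = 1$
$c = 9$ ($c = 3^{2} = 9$)
$b = 36371$ ($b = \left(23108 + 1\right) + 13262 = 23109 + 13262 = 36371$)
$\frac{b}{\left(-1\right) \left(8 + 89\right) c} = \frac{36371}{\left(-1\right) \left(8 + 89\right) 9} = \frac{36371}{\left(-1\right) 97 \cdot 9} = \frac{36371}{\left(-1\right) 873} = \frac{36371}{-873} = 36371 \left(- \frac{1}{873}\right) = - \frac{36371}{873}$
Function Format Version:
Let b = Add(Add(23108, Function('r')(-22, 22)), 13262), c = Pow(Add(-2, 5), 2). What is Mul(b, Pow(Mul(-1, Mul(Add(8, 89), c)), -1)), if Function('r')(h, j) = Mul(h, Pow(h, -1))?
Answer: Rational(-36371, 873) ≈ -41.662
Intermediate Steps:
Function('r')(h, j) = 1
c = 9 (c = Pow(3, 2) = 9)
b = 36371 (b = Add(Add(23108, 1), 13262) = Add(23109, 13262) = 36371)
Mul(b, Pow(Mul(-1, Mul(Add(8, 89), c)), -1)) = Mul(36371, Pow(Mul(-1, Mul(Add(8, 89), 9)), -1)) = Mul(36371, Pow(Mul(-1, Mul(97, 9)), -1)) = Mul(36371, Pow(Mul(-1, 873), -1)) = Mul(36371, Pow(-873, -1)) = Mul(36371, Rational(-1, 873)) = Rational(-36371, 873)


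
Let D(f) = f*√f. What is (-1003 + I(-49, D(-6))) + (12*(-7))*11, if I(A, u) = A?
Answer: -1976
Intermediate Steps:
D(f) = f^(3/2)
(-1003 + I(-49, D(-6))) + (12*(-7))*11 = (-1003 - 49) + (12*(-7))*11 = -1052 - 84*11 = -1052 - 924 = -1976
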